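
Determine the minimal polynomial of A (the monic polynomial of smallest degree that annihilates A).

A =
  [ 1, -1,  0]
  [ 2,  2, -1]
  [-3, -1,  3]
x^3 - 6*x^2 + 12*x - 8

The characteristic polynomial is χ_A(x) = (x - 2)^3, so the eigenvalues are known. The minimal polynomial is
  m_A(x) = Π_λ (x − λ)^{k_λ}
where k_λ is the size of the *largest* Jordan block for λ (equivalently, the smallest k with (A − λI)^k v = 0 for every generalised eigenvector v of λ).

  λ = 2: largest Jordan block has size 3, contributing (x − 2)^3

So m_A(x) = (x - 2)^3 = x^3 - 6*x^2 + 12*x - 8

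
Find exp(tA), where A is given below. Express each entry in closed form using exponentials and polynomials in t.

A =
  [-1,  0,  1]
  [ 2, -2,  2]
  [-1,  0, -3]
e^{tA} =
  [t*exp(-2*t) + exp(-2*t), 0, t*exp(-2*t)]
  [2*t*exp(-2*t), exp(-2*t), 2*t*exp(-2*t)]
  [-t*exp(-2*t), 0, -t*exp(-2*t) + exp(-2*t)]

Strategy: write A = P · J · P⁻¹ where J is a Jordan canonical form, so e^{tA} = P · e^{tJ} · P⁻¹, and e^{tJ} can be computed block-by-block.

A has Jordan form
J =
  [-2,  1,  0]
  [ 0, -2,  0]
  [ 0,  0, -2]
(up to reordering of blocks).

Per-block formulas:
  For a 2×2 Jordan block J_2(-2): exp(t · J_2(-2)) = e^(-2t)·(I + t·N), where N is the 2×2 nilpotent shift.
  For a 1×1 block at λ = -2: exp(t · [-2]) = [e^(-2t)].

After assembling e^{tJ} and conjugating by P, we get:

e^{tA} =
  [t*exp(-2*t) + exp(-2*t), 0, t*exp(-2*t)]
  [2*t*exp(-2*t), exp(-2*t), 2*t*exp(-2*t)]
  [-t*exp(-2*t), 0, -t*exp(-2*t) + exp(-2*t)]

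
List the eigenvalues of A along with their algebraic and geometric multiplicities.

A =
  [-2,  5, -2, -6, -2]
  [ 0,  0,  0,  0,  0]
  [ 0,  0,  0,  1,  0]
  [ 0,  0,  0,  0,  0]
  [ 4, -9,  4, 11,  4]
λ = 0: alg = 4, geom = 2; λ = 2: alg = 1, geom = 1

Step 1 — factor the characteristic polynomial to read off the algebraic multiplicities:
  χ_A(x) = x^4*(x - 2)

Step 2 — compute geometric multiplicities via the rank-nullity identity g(λ) = n − rank(A − λI):
  rank(A − (0)·I) = 3, so dim ker(A − (0)·I) = n − 3 = 2
  rank(A − (2)·I) = 4, so dim ker(A − (2)·I) = n − 4 = 1

Summary:
  λ = 0: algebraic multiplicity = 4, geometric multiplicity = 2
  λ = 2: algebraic multiplicity = 1, geometric multiplicity = 1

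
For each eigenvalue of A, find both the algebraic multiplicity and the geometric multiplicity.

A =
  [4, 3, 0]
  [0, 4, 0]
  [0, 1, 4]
λ = 4: alg = 3, geom = 2

Step 1 — factor the characteristic polynomial to read off the algebraic multiplicities:
  χ_A(x) = (x - 4)^3

Step 2 — compute geometric multiplicities via the rank-nullity identity g(λ) = n − rank(A − λI):
  rank(A − (4)·I) = 1, so dim ker(A − (4)·I) = n − 1 = 2

Summary:
  λ = 4: algebraic multiplicity = 3, geometric multiplicity = 2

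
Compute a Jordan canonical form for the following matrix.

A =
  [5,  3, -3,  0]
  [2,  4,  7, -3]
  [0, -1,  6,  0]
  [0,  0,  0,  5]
J_3(5) ⊕ J_1(5)

The characteristic polynomial is
  det(x·I − A) = x^4 - 20*x^3 + 150*x^2 - 500*x + 625 = (x - 5)^4

Eigenvalues and multiplicities (the geometric multiplicity of λ is n − rank(A − λI), which equals the number of Jordan blocks for λ):
  λ = 5: algebraic multiplicity = 4, geometric multiplicity = 2

Determining the block sizes for each eigenvalue:
  λ = 5: with am = 4 and gm = 2, the partition is not yet determined (e.g. several partitions of 4 into 2 parts exist). Let N = A − (5)·I. Computing rank(N^1) = 2, rank(N^2) = 1, rank(N^3) = 0; the number of blocks of size ≥ j is rank(N^{j−1}) − rank(N^j), giving [2, 1, 1]. So we have 1 block(s) of size 3, 1 block(s) of size 1 → block sizes [3, 1]

Assembling the blocks gives a Jordan form
J =
  [5, 1, 0, 0]
  [0, 5, 1, 0]
  [0, 0, 5, 0]
  [0, 0, 0, 5]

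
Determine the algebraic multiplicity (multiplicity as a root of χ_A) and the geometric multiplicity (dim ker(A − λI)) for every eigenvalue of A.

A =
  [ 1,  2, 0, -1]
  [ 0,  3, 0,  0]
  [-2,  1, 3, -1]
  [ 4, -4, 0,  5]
λ = 3: alg = 4, geom = 2

Step 1 — factor the characteristic polynomial to read off the algebraic multiplicities:
  χ_A(x) = (x - 3)^4

Step 2 — compute geometric multiplicities via the rank-nullity identity g(λ) = n − rank(A − λI):
  rank(A − (3)·I) = 2, so dim ker(A − (3)·I) = n − 2 = 2

Summary:
  λ = 3: algebraic multiplicity = 4, geometric multiplicity = 2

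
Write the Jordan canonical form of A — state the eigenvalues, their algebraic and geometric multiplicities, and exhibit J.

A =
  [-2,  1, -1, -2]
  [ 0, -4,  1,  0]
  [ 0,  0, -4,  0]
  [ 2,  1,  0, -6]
J_3(-4) ⊕ J_1(-4)

The characteristic polynomial is
  det(x·I − A) = x^4 + 16*x^3 + 96*x^2 + 256*x + 256 = (x + 4)^4

Eigenvalues and multiplicities (the geometric multiplicity of λ is n − rank(A − λI), which equals the number of Jordan blocks for λ):
  λ = -4: algebraic multiplicity = 4, geometric multiplicity = 2

Determining the block sizes for each eigenvalue:
  λ = -4: with am = 4 and gm = 2, the partition is not yet determined (e.g. several partitions of 4 into 2 parts exist). Let N = A − (-4)·I. Computing rank(N^1) = 2, rank(N^2) = 1, rank(N^3) = 0; the number of blocks of size ≥ j is rank(N^{j−1}) − rank(N^j), giving [2, 1, 1]. So we have 1 block(s) of size 3, 1 block(s) of size 1 → block sizes [3, 1]

Assembling the blocks gives a Jordan form
J =
  [-4,  1,  0,  0]
  [ 0, -4,  1,  0]
  [ 0,  0, -4,  0]
  [ 0,  0,  0, -4]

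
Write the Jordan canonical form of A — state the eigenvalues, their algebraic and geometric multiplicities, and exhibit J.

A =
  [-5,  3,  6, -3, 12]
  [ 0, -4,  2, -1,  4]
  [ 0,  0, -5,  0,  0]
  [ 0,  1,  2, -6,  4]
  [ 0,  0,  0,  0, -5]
J_2(-5) ⊕ J_1(-5) ⊕ J_1(-5) ⊕ J_1(-5)

The characteristic polynomial is
  det(x·I − A) = x^5 + 25*x^4 + 250*x^3 + 1250*x^2 + 3125*x + 3125 = (x + 5)^5

Eigenvalues and multiplicities (the geometric multiplicity of λ is n − rank(A − λI), which equals the number of Jordan blocks for λ):
  λ = -5: algebraic multiplicity = 5, geometric multiplicity = 4

Determining the block sizes for each eigenvalue:
  λ = -5: 4 blocks summing to 5 forces exactly one block of size 2 and the rest size 1 → block sizes [2, 1, 1, 1]

Assembling the blocks gives a Jordan form
J =
  [-5,  1,  0,  0,  0]
  [ 0, -5,  0,  0,  0]
  [ 0,  0, -5,  0,  0]
  [ 0,  0,  0, -5,  0]
  [ 0,  0,  0,  0, -5]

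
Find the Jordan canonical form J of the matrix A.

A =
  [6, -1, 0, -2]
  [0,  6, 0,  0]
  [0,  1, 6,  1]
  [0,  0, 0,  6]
J_2(6) ⊕ J_2(6)

The characteristic polynomial is
  det(x·I − A) = x^4 - 24*x^3 + 216*x^2 - 864*x + 1296 = (x - 6)^4

Eigenvalues and multiplicities (the geometric multiplicity of λ is n − rank(A − λI), which equals the number of Jordan blocks for λ):
  λ = 6: algebraic multiplicity = 4, geometric multiplicity = 2

Determining the block sizes for each eigenvalue:
  λ = 6: with am = 4 and gm = 2, the partition is not yet determined (e.g. several partitions of 4 into 2 parts exist). Let N = A − (6)·I. Computing rank(N^1) = 2, rank(N^2) = 0; the number of blocks of size ≥ j is rank(N^{j−1}) − rank(N^j), giving [2, 2]. So we have 2 block(s) of size 2 → block sizes [2, 2]

Assembling the blocks gives a Jordan form
J =
  [6, 1, 0, 0]
  [0, 6, 0, 0]
  [0, 0, 6, 1]
  [0, 0, 0, 6]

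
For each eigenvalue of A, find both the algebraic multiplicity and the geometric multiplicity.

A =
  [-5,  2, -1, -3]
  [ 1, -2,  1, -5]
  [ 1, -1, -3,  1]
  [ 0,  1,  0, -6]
λ = -4: alg = 4, geom = 2

Step 1 — factor the characteristic polynomial to read off the algebraic multiplicities:
  χ_A(x) = (x + 4)^4

Step 2 — compute geometric multiplicities via the rank-nullity identity g(λ) = n − rank(A − λI):
  rank(A − (-4)·I) = 2, so dim ker(A − (-4)·I) = n − 2 = 2

Summary:
  λ = -4: algebraic multiplicity = 4, geometric multiplicity = 2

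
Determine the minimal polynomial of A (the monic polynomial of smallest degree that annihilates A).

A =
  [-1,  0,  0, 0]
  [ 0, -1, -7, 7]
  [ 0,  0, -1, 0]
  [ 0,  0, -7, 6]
x^2 - 5*x - 6

The characteristic polynomial is χ_A(x) = (x - 6)*(x + 1)^3, so the eigenvalues are known. The minimal polynomial is
  m_A(x) = Π_λ (x − λ)^{k_λ}
where k_λ is the size of the *largest* Jordan block for λ (equivalently, the smallest k with (A − λI)^k v = 0 for every generalised eigenvector v of λ).

  λ = -1: largest Jordan block has size 1, contributing (x + 1)
  λ = 6: largest Jordan block has size 1, contributing (x − 6)

So m_A(x) = (x - 6)*(x + 1) = x^2 - 5*x - 6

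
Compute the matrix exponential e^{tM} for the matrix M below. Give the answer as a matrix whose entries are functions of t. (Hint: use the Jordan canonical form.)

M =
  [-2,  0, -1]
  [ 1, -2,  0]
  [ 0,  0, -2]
e^{tM} =
  [exp(-2*t), 0, -t*exp(-2*t)]
  [t*exp(-2*t), exp(-2*t), -t^2*exp(-2*t)/2]
  [0, 0, exp(-2*t)]

Strategy: write M = P · J · P⁻¹ where J is a Jordan canonical form, so e^{tM} = P · e^{tJ} · P⁻¹, and e^{tJ} can be computed block-by-block.

M has Jordan form
J =
  [-2,  1,  0]
  [ 0, -2,  1]
  [ 0,  0, -2]
(up to reordering of blocks).

Per-block formulas:
  For a 3×3 Jordan block J_3(-2): exp(t · J_3(-2)) = e^(-2t)·(I + t·N + (t^2/2)·N^2), where N is the 3×3 nilpotent shift.

After assembling e^{tJ} and conjugating by P, we get:

e^{tM} =
  [exp(-2*t), 0, -t*exp(-2*t)]
  [t*exp(-2*t), exp(-2*t), -t^2*exp(-2*t)/2]
  [0, 0, exp(-2*t)]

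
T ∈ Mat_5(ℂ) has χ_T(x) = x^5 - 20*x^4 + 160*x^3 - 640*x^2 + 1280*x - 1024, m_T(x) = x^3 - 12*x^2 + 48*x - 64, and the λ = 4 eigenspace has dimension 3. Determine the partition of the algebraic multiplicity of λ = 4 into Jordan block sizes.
Block sizes for λ = 4: [3, 1, 1]

Step 1 — from the characteristic polynomial, algebraic multiplicity of λ = 4 is 5. From dim ker(T − (4)·I) = 3, there are exactly 3 Jordan blocks for λ = 4.
Step 2 — from the minimal polynomial, the factor (x − 4)^3 tells us the largest block for λ = 4 has size 3.
Step 3 — with total size 5, 3 blocks, and largest block 3, the block sizes (in nonincreasing order) are [3, 1, 1].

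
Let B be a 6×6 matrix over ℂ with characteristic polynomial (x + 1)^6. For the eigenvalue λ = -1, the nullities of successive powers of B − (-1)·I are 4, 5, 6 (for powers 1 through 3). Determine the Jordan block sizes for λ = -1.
Block sizes for λ = -1: [3, 1, 1, 1]

From the dimensions of kernels of powers, the number of Jordan blocks of size at least j is d_j − d_{j−1} where d_j = dim ker(N^j) (with d_0 = 0). Computing the differences gives [4, 1, 1].
The number of blocks of size exactly k is (#blocks of size ≥ k) − (#blocks of size ≥ k + 1), so the partition is: 3 block(s) of size 1, 1 block(s) of size 3.
In nonincreasing order the block sizes are [3, 1, 1, 1].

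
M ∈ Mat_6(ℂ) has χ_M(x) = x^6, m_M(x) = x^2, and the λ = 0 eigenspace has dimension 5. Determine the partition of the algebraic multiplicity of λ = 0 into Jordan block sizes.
Block sizes for λ = 0: [2, 1, 1, 1, 1]

Step 1 — from the characteristic polynomial, algebraic multiplicity of λ = 0 is 6. From dim ker(M − (0)·I) = 5, there are exactly 5 Jordan blocks for λ = 0.
Step 2 — from the minimal polynomial, the factor (x − 0)^2 tells us the largest block for λ = 0 has size 2.
Step 3 — with total size 6, 5 blocks, and largest block 2, the block sizes (in nonincreasing order) are [2, 1, 1, 1, 1].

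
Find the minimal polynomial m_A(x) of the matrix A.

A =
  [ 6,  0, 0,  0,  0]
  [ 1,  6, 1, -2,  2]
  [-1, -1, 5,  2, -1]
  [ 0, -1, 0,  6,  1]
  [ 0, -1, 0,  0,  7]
x^3 - 18*x^2 + 108*x - 216

The characteristic polynomial is χ_A(x) = (x - 6)^5, so the eigenvalues are known. The minimal polynomial is
  m_A(x) = Π_λ (x − λ)^{k_λ}
where k_λ is the size of the *largest* Jordan block for λ (equivalently, the smallest k with (A − λI)^k v = 0 for every generalised eigenvector v of λ).

  λ = 6: largest Jordan block has size 3, contributing (x − 6)^3

So m_A(x) = (x - 6)^3 = x^3 - 18*x^2 + 108*x - 216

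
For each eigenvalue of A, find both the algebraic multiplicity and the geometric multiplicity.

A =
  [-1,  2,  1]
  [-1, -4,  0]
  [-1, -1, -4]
λ = -3: alg = 3, geom = 1

Step 1 — factor the characteristic polynomial to read off the algebraic multiplicities:
  χ_A(x) = (x + 3)^3

Step 2 — compute geometric multiplicities via the rank-nullity identity g(λ) = n − rank(A − λI):
  rank(A − (-3)·I) = 2, so dim ker(A − (-3)·I) = n − 2 = 1

Summary:
  λ = -3: algebraic multiplicity = 3, geometric multiplicity = 1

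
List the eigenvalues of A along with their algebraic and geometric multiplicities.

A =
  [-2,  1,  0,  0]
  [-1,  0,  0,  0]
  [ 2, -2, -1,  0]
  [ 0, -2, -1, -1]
λ = -1: alg = 4, geom = 2

Step 1 — factor the characteristic polynomial to read off the algebraic multiplicities:
  χ_A(x) = (x + 1)^4

Step 2 — compute geometric multiplicities via the rank-nullity identity g(λ) = n − rank(A − λI):
  rank(A − (-1)·I) = 2, so dim ker(A − (-1)·I) = n − 2 = 2

Summary:
  λ = -1: algebraic multiplicity = 4, geometric multiplicity = 2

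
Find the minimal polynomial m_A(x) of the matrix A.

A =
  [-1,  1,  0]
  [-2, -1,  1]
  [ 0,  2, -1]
x^3 + 3*x^2 + 3*x + 1

The characteristic polynomial is χ_A(x) = (x + 1)^3, so the eigenvalues are known. The minimal polynomial is
  m_A(x) = Π_λ (x − λ)^{k_λ}
where k_λ is the size of the *largest* Jordan block for λ (equivalently, the smallest k with (A − λI)^k v = 0 for every generalised eigenvector v of λ).

  λ = -1: largest Jordan block has size 3, contributing (x + 1)^3

So m_A(x) = (x + 1)^3 = x^3 + 3*x^2 + 3*x + 1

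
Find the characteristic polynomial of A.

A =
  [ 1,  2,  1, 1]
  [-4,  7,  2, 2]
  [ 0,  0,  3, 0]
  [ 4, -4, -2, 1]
x^4 - 12*x^3 + 54*x^2 - 108*x + 81

Expanding det(x·I − A) (e.g. by cofactor expansion or by noting that A is similar to its Jordan form J, which has the same characteristic polynomial as A) gives
  χ_A(x) = x^4 - 12*x^3 + 54*x^2 - 108*x + 81
which factors as (x - 3)^4. The eigenvalues (with algebraic multiplicities) are λ = 3 with multiplicity 4.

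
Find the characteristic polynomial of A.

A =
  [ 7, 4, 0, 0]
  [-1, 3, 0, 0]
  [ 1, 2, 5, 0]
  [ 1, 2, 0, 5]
x^4 - 20*x^3 + 150*x^2 - 500*x + 625

Expanding det(x·I − A) (e.g. by cofactor expansion or by noting that A is similar to its Jordan form J, which has the same characteristic polynomial as A) gives
  χ_A(x) = x^4 - 20*x^3 + 150*x^2 - 500*x + 625
which factors as (x - 5)^4. The eigenvalues (with algebraic multiplicities) are λ = 5 with multiplicity 4.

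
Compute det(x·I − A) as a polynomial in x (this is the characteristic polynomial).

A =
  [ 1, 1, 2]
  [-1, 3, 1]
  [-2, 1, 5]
x^3 - 9*x^2 + 27*x - 27

Expanding det(x·I − A) (e.g. by cofactor expansion or by noting that A is similar to its Jordan form J, which has the same characteristic polynomial as A) gives
  χ_A(x) = x^3 - 9*x^2 + 27*x - 27
which factors as (x - 3)^3. The eigenvalues (with algebraic multiplicities) are λ = 3 with multiplicity 3.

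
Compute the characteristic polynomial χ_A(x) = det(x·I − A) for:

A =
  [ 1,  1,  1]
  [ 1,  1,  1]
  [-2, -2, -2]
x^3

Expanding det(x·I − A) (e.g. by cofactor expansion or by noting that A is similar to its Jordan form J, which has the same characteristic polynomial as A) gives
  χ_A(x) = x^3
which factors as x^3. The eigenvalues (with algebraic multiplicities) are λ = 0 with multiplicity 3.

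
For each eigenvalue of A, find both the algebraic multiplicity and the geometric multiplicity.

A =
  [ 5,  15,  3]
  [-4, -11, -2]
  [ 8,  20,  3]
λ = -1: alg = 3, geom = 2

Step 1 — factor the characteristic polynomial to read off the algebraic multiplicities:
  χ_A(x) = (x + 1)^3

Step 2 — compute geometric multiplicities via the rank-nullity identity g(λ) = n − rank(A − λI):
  rank(A − (-1)·I) = 1, so dim ker(A − (-1)·I) = n − 1 = 2

Summary:
  λ = -1: algebraic multiplicity = 3, geometric multiplicity = 2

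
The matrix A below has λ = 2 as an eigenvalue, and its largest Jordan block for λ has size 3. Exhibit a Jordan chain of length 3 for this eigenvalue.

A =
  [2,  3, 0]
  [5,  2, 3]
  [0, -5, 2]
A Jordan chain for λ = 2 of length 3:
v_1 = (15, 0, -25)ᵀ
v_2 = (0, 5, 0)ᵀ
v_3 = (1, 0, 0)ᵀ

Let N = A − (2)·I. We want v_3 with N^3 v_3 = 0 but N^2 v_3 ≠ 0; then v_{j-1} := N · v_j for j = 3, …, 2.

Pick v_3 = (1, 0, 0)ᵀ.
Then v_2 = N · v_3 = (0, 5, 0)ᵀ.
Then v_1 = N · v_2 = (15, 0, -25)ᵀ.

Sanity check: (A − (2)·I) v_1 = (0, 0, 0)ᵀ = 0. ✓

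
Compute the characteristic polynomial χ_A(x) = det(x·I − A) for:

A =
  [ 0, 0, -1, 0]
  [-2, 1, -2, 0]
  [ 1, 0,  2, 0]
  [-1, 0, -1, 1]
x^4 - 4*x^3 + 6*x^2 - 4*x + 1

Expanding det(x·I − A) (e.g. by cofactor expansion or by noting that A is similar to its Jordan form J, which has the same characteristic polynomial as A) gives
  χ_A(x) = x^4 - 4*x^3 + 6*x^2 - 4*x + 1
which factors as (x - 1)^4. The eigenvalues (with algebraic multiplicities) are λ = 1 with multiplicity 4.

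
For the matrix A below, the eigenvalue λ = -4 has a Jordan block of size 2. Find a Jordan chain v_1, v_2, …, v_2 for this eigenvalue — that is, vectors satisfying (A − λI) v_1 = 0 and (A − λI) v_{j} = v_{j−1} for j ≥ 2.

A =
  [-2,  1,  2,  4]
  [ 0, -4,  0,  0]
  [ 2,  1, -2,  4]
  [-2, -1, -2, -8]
A Jordan chain for λ = -4 of length 2:
v_1 = (2, 0, 2, -2)ᵀ
v_2 = (1, 0, 0, 0)ᵀ

Let N = A − (-4)·I. We want v_2 with N^2 v_2 = 0 but N^1 v_2 ≠ 0; then v_{j-1} := N · v_j for j = 2, …, 2.

Pick v_2 = (1, 0, 0, 0)ᵀ.
Then v_1 = N · v_2 = (2, 0, 2, -2)ᵀ.

Sanity check: (A − (-4)·I) v_1 = (0, 0, 0, 0)ᵀ = 0. ✓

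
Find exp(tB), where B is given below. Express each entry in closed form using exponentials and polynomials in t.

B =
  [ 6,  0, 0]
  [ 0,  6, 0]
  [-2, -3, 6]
e^{tB} =
  [exp(6*t), 0, 0]
  [0, exp(6*t), 0]
  [-2*t*exp(6*t), -3*t*exp(6*t), exp(6*t)]

Strategy: write B = P · J · P⁻¹ where J is a Jordan canonical form, so e^{tB} = P · e^{tJ} · P⁻¹, and e^{tJ} can be computed block-by-block.

B has Jordan form
J =
  [6, 1, 0]
  [0, 6, 0]
  [0, 0, 6]
(up to reordering of blocks).

Per-block formulas:
  For a 1×1 block at λ = 6: exp(t · [6]) = [e^(6t)].
  For a 2×2 Jordan block J_2(6): exp(t · J_2(6)) = e^(6t)·(I + t·N), where N is the 2×2 nilpotent shift.

After assembling e^{tJ} and conjugating by P, we get:

e^{tB} =
  [exp(6*t), 0, 0]
  [0, exp(6*t), 0]
  [-2*t*exp(6*t), -3*t*exp(6*t), exp(6*t)]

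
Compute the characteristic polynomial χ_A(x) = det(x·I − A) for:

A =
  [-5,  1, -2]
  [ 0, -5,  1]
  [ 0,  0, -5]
x^3 + 15*x^2 + 75*x + 125

Expanding det(x·I − A) (e.g. by cofactor expansion or by noting that A is similar to its Jordan form J, which has the same characteristic polynomial as A) gives
  χ_A(x) = x^3 + 15*x^2 + 75*x + 125
which factors as (x + 5)^3. The eigenvalues (with algebraic multiplicities) are λ = -5 with multiplicity 3.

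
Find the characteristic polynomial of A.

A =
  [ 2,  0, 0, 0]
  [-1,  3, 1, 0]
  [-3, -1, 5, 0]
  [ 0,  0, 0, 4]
x^4 - 14*x^3 + 72*x^2 - 160*x + 128

Expanding det(x·I − A) (e.g. by cofactor expansion or by noting that A is similar to its Jordan form J, which has the same characteristic polynomial as A) gives
  χ_A(x) = x^4 - 14*x^3 + 72*x^2 - 160*x + 128
which factors as (x - 4)^3*(x - 2). The eigenvalues (with algebraic multiplicities) are λ = 2 with multiplicity 1, λ = 4 with multiplicity 3.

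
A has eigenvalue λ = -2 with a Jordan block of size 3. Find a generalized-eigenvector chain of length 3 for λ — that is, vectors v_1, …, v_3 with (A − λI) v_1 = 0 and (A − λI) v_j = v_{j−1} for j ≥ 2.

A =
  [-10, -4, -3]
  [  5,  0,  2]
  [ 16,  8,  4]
A Jordan chain for λ = -2 of length 3:
v_1 = (-4, 2, 8)ᵀ
v_2 = (-8, 5, 16)ᵀ
v_3 = (1, 0, 0)ᵀ

Let N = A − (-2)·I. We want v_3 with N^3 v_3 = 0 but N^2 v_3 ≠ 0; then v_{j-1} := N · v_j for j = 3, …, 2.

Pick v_3 = (1, 0, 0)ᵀ.
Then v_2 = N · v_3 = (-8, 5, 16)ᵀ.
Then v_1 = N · v_2 = (-4, 2, 8)ᵀ.

Sanity check: (A − (-2)·I) v_1 = (0, 0, 0)ᵀ = 0. ✓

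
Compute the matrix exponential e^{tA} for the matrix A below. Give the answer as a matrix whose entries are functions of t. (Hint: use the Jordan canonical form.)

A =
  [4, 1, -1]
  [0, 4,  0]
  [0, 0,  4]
e^{tA} =
  [exp(4*t), t*exp(4*t), -t*exp(4*t)]
  [0, exp(4*t), 0]
  [0, 0, exp(4*t)]

Strategy: write A = P · J · P⁻¹ where J is a Jordan canonical form, so e^{tA} = P · e^{tJ} · P⁻¹, and e^{tJ} can be computed block-by-block.

A has Jordan form
J =
  [4, 1, 0]
  [0, 4, 0]
  [0, 0, 4]
(up to reordering of blocks).

Per-block formulas:
  For a 2×2 Jordan block J_2(4): exp(t · J_2(4)) = e^(4t)·(I + t·N), where N is the 2×2 nilpotent shift.
  For a 1×1 block at λ = 4: exp(t · [4]) = [e^(4t)].

After assembling e^{tJ} and conjugating by P, we get:

e^{tA} =
  [exp(4*t), t*exp(4*t), -t*exp(4*t)]
  [0, exp(4*t), 0]
  [0, 0, exp(4*t)]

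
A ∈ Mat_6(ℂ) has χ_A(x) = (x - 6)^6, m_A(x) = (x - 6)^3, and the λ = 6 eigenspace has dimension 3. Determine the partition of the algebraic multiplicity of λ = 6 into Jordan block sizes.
Block sizes for λ = 6: [3, 2, 1]

Step 1 — from the characteristic polynomial, algebraic multiplicity of λ = 6 is 6. From dim ker(A − (6)·I) = 3, there are exactly 3 Jordan blocks for λ = 6.
Step 2 — from the minimal polynomial, the factor (x − 6)^3 tells us the largest block for λ = 6 has size 3.
Step 3 — with total size 6, 3 blocks, and largest block 3, the block sizes (in nonincreasing order) are [3, 2, 1].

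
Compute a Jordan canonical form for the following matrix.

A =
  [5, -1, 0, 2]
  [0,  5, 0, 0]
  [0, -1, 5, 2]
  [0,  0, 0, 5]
J_2(5) ⊕ J_1(5) ⊕ J_1(5)

The characteristic polynomial is
  det(x·I − A) = x^4 - 20*x^3 + 150*x^2 - 500*x + 625 = (x - 5)^4

Eigenvalues and multiplicities (the geometric multiplicity of λ is n − rank(A − λI), which equals the number of Jordan blocks for λ):
  λ = 5: algebraic multiplicity = 4, geometric multiplicity = 3

Determining the block sizes for each eigenvalue:
  λ = 5: 3 blocks summing to 4 forces exactly one block of size 2 and the rest size 1 → block sizes [2, 1, 1]

Assembling the blocks gives a Jordan form
J =
  [5, 1, 0, 0]
  [0, 5, 0, 0]
  [0, 0, 5, 0]
  [0, 0, 0, 5]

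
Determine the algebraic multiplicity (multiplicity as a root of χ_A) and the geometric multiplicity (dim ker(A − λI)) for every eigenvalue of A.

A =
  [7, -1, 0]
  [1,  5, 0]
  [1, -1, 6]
λ = 6: alg = 3, geom = 2

Step 1 — factor the characteristic polynomial to read off the algebraic multiplicities:
  χ_A(x) = (x - 6)^3

Step 2 — compute geometric multiplicities via the rank-nullity identity g(λ) = n − rank(A − λI):
  rank(A − (6)·I) = 1, so dim ker(A − (6)·I) = n − 1 = 2

Summary:
  λ = 6: algebraic multiplicity = 3, geometric multiplicity = 2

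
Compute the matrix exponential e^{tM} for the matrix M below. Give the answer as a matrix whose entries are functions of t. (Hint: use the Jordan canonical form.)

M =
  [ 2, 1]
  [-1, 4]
e^{tM} =
  [-t*exp(3*t) + exp(3*t), t*exp(3*t)]
  [-t*exp(3*t), t*exp(3*t) + exp(3*t)]

Strategy: write M = P · J · P⁻¹ where J is a Jordan canonical form, so e^{tM} = P · e^{tJ} · P⁻¹, and e^{tJ} can be computed block-by-block.

M has Jordan form
J =
  [3, 1]
  [0, 3]
(up to reordering of blocks).

Per-block formulas:
  For a 2×2 Jordan block J_2(3): exp(t · J_2(3)) = e^(3t)·(I + t·N), where N is the 2×2 nilpotent shift.

After assembling e^{tJ} and conjugating by P, we get:

e^{tM} =
  [-t*exp(3*t) + exp(3*t), t*exp(3*t)]
  [-t*exp(3*t), t*exp(3*t) + exp(3*t)]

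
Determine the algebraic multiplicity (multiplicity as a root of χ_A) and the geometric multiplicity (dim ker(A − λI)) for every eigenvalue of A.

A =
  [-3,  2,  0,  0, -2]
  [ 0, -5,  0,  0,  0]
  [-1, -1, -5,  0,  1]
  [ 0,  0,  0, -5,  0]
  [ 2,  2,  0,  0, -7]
λ = -5: alg = 5, geom = 4

Step 1 — factor the characteristic polynomial to read off the algebraic multiplicities:
  χ_A(x) = (x + 5)^5

Step 2 — compute geometric multiplicities via the rank-nullity identity g(λ) = n − rank(A − λI):
  rank(A − (-5)·I) = 1, so dim ker(A − (-5)·I) = n − 1 = 4

Summary:
  λ = -5: algebraic multiplicity = 5, geometric multiplicity = 4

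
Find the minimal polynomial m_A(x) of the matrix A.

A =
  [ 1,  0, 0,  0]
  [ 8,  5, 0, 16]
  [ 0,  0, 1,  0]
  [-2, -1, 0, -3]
x^2 - 2*x + 1

The characteristic polynomial is χ_A(x) = (x - 1)^4, so the eigenvalues are known. The minimal polynomial is
  m_A(x) = Π_λ (x − λ)^{k_λ}
where k_λ is the size of the *largest* Jordan block for λ (equivalently, the smallest k with (A − λI)^k v = 0 for every generalised eigenvector v of λ).

  λ = 1: largest Jordan block has size 2, contributing (x − 1)^2

So m_A(x) = (x - 1)^2 = x^2 - 2*x + 1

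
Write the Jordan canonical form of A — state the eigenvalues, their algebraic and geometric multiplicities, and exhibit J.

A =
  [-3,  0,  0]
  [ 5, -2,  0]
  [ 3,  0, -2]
J_1(-3) ⊕ J_1(-2) ⊕ J_1(-2)

The characteristic polynomial is
  det(x·I − A) = x^3 + 7*x^2 + 16*x + 12 = (x + 2)^2*(x + 3)

Eigenvalues and multiplicities (the geometric multiplicity of λ is n − rank(A − λI), which equals the number of Jordan blocks for λ):
  λ = -3: algebraic multiplicity = 1, geometric multiplicity = 1
  λ = -2: algebraic multiplicity = 2, geometric multiplicity = 2

Determining the block sizes for each eigenvalue:
  λ = -3: one block (gm = 1), so the single block has size am = 1 → block sizes [1]
  λ = -2: gm = am = 2, so every block has size 1 → block sizes [1, 1]

Assembling the blocks gives a Jordan form
J =
  [-3,  0,  0]
  [ 0, -2,  0]
  [ 0,  0, -2]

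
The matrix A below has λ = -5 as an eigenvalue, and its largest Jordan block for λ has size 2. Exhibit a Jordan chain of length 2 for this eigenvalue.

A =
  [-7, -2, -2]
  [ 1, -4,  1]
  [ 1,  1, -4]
A Jordan chain for λ = -5 of length 2:
v_1 = (-2, 1, 1)ᵀ
v_2 = (1, 0, 0)ᵀ

Let N = A − (-5)·I. We want v_2 with N^2 v_2 = 0 but N^1 v_2 ≠ 0; then v_{j-1} := N · v_j for j = 2, …, 2.

Pick v_2 = (1, 0, 0)ᵀ.
Then v_1 = N · v_2 = (-2, 1, 1)ᵀ.

Sanity check: (A − (-5)·I) v_1 = (0, 0, 0)ᵀ = 0. ✓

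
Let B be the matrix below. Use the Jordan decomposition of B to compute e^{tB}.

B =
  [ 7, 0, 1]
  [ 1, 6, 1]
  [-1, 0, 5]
e^{tB} =
  [t*exp(6*t) + exp(6*t), 0, t*exp(6*t)]
  [t*exp(6*t), exp(6*t), t*exp(6*t)]
  [-t*exp(6*t), 0, -t*exp(6*t) + exp(6*t)]

Strategy: write B = P · J · P⁻¹ where J is a Jordan canonical form, so e^{tB} = P · e^{tJ} · P⁻¹, and e^{tJ} can be computed block-by-block.

B has Jordan form
J =
  [6, 1, 0]
  [0, 6, 0]
  [0, 0, 6]
(up to reordering of blocks).

Per-block formulas:
  For a 1×1 block at λ = 6: exp(t · [6]) = [e^(6t)].
  For a 2×2 Jordan block J_2(6): exp(t · J_2(6)) = e^(6t)·(I + t·N), where N is the 2×2 nilpotent shift.

After assembling e^{tJ} and conjugating by P, we get:

e^{tB} =
  [t*exp(6*t) + exp(6*t), 0, t*exp(6*t)]
  [t*exp(6*t), exp(6*t), t*exp(6*t)]
  [-t*exp(6*t), 0, -t*exp(6*t) + exp(6*t)]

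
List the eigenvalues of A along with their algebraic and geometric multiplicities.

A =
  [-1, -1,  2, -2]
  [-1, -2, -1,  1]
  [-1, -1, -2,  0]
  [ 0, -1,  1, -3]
λ = -2: alg = 4, geom = 2

Step 1 — factor the characteristic polynomial to read off the algebraic multiplicities:
  χ_A(x) = (x + 2)^4

Step 2 — compute geometric multiplicities via the rank-nullity identity g(λ) = n − rank(A − λI):
  rank(A − (-2)·I) = 2, so dim ker(A − (-2)·I) = n − 2 = 2

Summary:
  λ = -2: algebraic multiplicity = 4, geometric multiplicity = 2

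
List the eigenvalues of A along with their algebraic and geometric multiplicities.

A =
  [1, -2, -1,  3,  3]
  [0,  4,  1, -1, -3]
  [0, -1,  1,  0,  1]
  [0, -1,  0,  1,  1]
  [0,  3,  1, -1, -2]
λ = 1: alg = 5, geom = 2

Step 1 — factor the characteristic polynomial to read off the algebraic multiplicities:
  χ_A(x) = (x - 1)^5

Step 2 — compute geometric multiplicities via the rank-nullity identity g(λ) = n − rank(A − λI):
  rank(A − (1)·I) = 3, so dim ker(A − (1)·I) = n − 3 = 2

Summary:
  λ = 1: algebraic multiplicity = 5, geometric multiplicity = 2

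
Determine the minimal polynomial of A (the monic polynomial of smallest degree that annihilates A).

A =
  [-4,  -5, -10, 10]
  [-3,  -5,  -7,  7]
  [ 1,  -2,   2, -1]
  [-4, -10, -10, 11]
x^3 - 3*x^2 + 3*x - 1

The characteristic polynomial is χ_A(x) = (x - 1)^4, so the eigenvalues are known. The minimal polynomial is
  m_A(x) = Π_λ (x − λ)^{k_λ}
where k_λ is the size of the *largest* Jordan block for λ (equivalently, the smallest k with (A − λI)^k v = 0 for every generalised eigenvector v of λ).

  λ = 1: largest Jordan block has size 3, contributing (x − 1)^3

So m_A(x) = (x - 1)^3 = x^3 - 3*x^2 + 3*x - 1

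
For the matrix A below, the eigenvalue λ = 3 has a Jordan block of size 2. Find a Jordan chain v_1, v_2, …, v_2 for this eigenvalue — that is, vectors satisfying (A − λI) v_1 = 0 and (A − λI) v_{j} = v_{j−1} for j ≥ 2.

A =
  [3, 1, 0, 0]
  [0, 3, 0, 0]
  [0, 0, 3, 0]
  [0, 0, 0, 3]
A Jordan chain for λ = 3 of length 2:
v_1 = (1, 0, 0, 0)ᵀ
v_2 = (0, 1, 0, 0)ᵀ

Let N = A − (3)·I. We want v_2 with N^2 v_2 = 0 but N^1 v_2 ≠ 0; then v_{j-1} := N · v_j for j = 2, …, 2.

Pick v_2 = (0, 1, 0, 0)ᵀ.
Then v_1 = N · v_2 = (1, 0, 0, 0)ᵀ.

Sanity check: (A − (3)·I) v_1 = (0, 0, 0, 0)ᵀ = 0. ✓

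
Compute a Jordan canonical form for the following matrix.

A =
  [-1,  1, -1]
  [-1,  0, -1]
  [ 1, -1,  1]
J_3(0)

The characteristic polynomial is
  det(x·I − A) = x^3

Eigenvalues and multiplicities (the geometric multiplicity of λ is n − rank(A − λI), which equals the number of Jordan blocks for λ):
  λ = 0: algebraic multiplicity = 3, geometric multiplicity = 1

Determining the block sizes for each eigenvalue:
  λ = 0: one block (gm = 1), so the single block has size am = 3 → block sizes [3]

Assembling the blocks gives a Jordan form
J =
  [0, 1, 0]
  [0, 0, 1]
  [0, 0, 0]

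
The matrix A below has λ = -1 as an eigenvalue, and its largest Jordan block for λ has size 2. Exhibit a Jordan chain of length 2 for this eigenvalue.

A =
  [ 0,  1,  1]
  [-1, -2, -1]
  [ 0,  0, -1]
A Jordan chain for λ = -1 of length 2:
v_1 = (1, -1, 0)ᵀ
v_2 = (1, 0, 0)ᵀ

Let N = A − (-1)·I. We want v_2 with N^2 v_2 = 0 but N^1 v_2 ≠ 0; then v_{j-1} := N · v_j for j = 2, …, 2.

Pick v_2 = (1, 0, 0)ᵀ.
Then v_1 = N · v_2 = (1, -1, 0)ᵀ.

Sanity check: (A − (-1)·I) v_1 = (0, 0, 0)ᵀ = 0. ✓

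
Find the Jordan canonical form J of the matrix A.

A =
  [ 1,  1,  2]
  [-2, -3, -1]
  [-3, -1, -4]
J_3(-2)

The characteristic polynomial is
  det(x·I − A) = x^3 + 6*x^2 + 12*x + 8 = (x + 2)^3

Eigenvalues and multiplicities (the geometric multiplicity of λ is n − rank(A − λI), which equals the number of Jordan blocks for λ):
  λ = -2: algebraic multiplicity = 3, geometric multiplicity = 1

Determining the block sizes for each eigenvalue:
  λ = -2: one block (gm = 1), so the single block has size am = 3 → block sizes [3]

Assembling the blocks gives a Jordan form
J =
  [-2,  1,  0]
  [ 0, -2,  1]
  [ 0,  0, -2]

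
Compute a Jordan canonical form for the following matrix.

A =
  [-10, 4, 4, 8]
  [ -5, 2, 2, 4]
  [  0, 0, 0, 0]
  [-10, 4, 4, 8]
J_2(0) ⊕ J_1(0) ⊕ J_1(0)

The characteristic polynomial is
  det(x·I − A) = x^4

Eigenvalues and multiplicities (the geometric multiplicity of λ is n − rank(A − λI), which equals the number of Jordan blocks for λ):
  λ = 0: algebraic multiplicity = 4, geometric multiplicity = 3

Determining the block sizes for each eigenvalue:
  λ = 0: 3 blocks summing to 4 forces exactly one block of size 2 and the rest size 1 → block sizes [2, 1, 1]

Assembling the blocks gives a Jordan form
J =
  [0, 1, 0, 0]
  [0, 0, 0, 0]
  [0, 0, 0, 0]
  [0, 0, 0, 0]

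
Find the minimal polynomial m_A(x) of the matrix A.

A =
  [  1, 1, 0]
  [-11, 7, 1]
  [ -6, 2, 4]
x^3 - 12*x^2 + 48*x - 64

The characteristic polynomial is χ_A(x) = (x - 4)^3, so the eigenvalues are known. The minimal polynomial is
  m_A(x) = Π_λ (x − λ)^{k_λ}
where k_λ is the size of the *largest* Jordan block for λ (equivalently, the smallest k with (A − λI)^k v = 0 for every generalised eigenvector v of λ).

  λ = 4: largest Jordan block has size 3, contributing (x − 4)^3

So m_A(x) = (x - 4)^3 = x^3 - 12*x^2 + 48*x - 64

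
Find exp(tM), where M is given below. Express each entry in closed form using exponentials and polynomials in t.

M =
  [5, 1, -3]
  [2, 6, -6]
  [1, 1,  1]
e^{tM} =
  [t*exp(4*t) + exp(4*t), t*exp(4*t), -3*t*exp(4*t)]
  [2*t*exp(4*t), 2*t*exp(4*t) + exp(4*t), -6*t*exp(4*t)]
  [t*exp(4*t), t*exp(4*t), -3*t*exp(4*t) + exp(4*t)]

Strategy: write M = P · J · P⁻¹ where J is a Jordan canonical form, so e^{tM} = P · e^{tJ} · P⁻¹, and e^{tJ} can be computed block-by-block.

M has Jordan form
J =
  [4, 1, 0]
  [0, 4, 0]
  [0, 0, 4]
(up to reordering of blocks).

Per-block formulas:
  For a 2×2 Jordan block J_2(4): exp(t · J_2(4)) = e^(4t)·(I + t·N), where N is the 2×2 nilpotent shift.
  For a 1×1 block at λ = 4: exp(t · [4]) = [e^(4t)].

After assembling e^{tJ} and conjugating by P, we get:

e^{tM} =
  [t*exp(4*t) + exp(4*t), t*exp(4*t), -3*t*exp(4*t)]
  [2*t*exp(4*t), 2*t*exp(4*t) + exp(4*t), -6*t*exp(4*t)]
  [t*exp(4*t), t*exp(4*t), -3*t*exp(4*t) + exp(4*t)]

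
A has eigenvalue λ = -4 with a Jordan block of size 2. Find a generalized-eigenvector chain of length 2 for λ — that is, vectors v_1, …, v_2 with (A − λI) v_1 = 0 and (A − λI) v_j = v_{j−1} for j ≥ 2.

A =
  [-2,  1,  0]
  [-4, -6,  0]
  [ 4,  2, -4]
A Jordan chain for λ = -4 of length 2:
v_1 = (2, -4, 4)ᵀ
v_2 = (1, 0, 0)ᵀ

Let N = A − (-4)·I. We want v_2 with N^2 v_2 = 0 but N^1 v_2 ≠ 0; then v_{j-1} := N · v_j for j = 2, …, 2.

Pick v_2 = (1, 0, 0)ᵀ.
Then v_1 = N · v_2 = (2, -4, 4)ᵀ.

Sanity check: (A − (-4)·I) v_1 = (0, 0, 0)ᵀ = 0. ✓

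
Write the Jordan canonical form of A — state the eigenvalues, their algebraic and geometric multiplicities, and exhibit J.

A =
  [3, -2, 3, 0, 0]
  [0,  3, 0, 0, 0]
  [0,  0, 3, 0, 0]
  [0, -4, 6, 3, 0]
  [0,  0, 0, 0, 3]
J_2(3) ⊕ J_1(3) ⊕ J_1(3) ⊕ J_1(3)

The characteristic polynomial is
  det(x·I − A) = x^5 - 15*x^4 + 90*x^3 - 270*x^2 + 405*x - 243 = (x - 3)^5

Eigenvalues and multiplicities (the geometric multiplicity of λ is n − rank(A − λI), which equals the number of Jordan blocks for λ):
  λ = 3: algebraic multiplicity = 5, geometric multiplicity = 4

Determining the block sizes for each eigenvalue:
  λ = 3: 4 blocks summing to 5 forces exactly one block of size 2 and the rest size 1 → block sizes [2, 1, 1, 1]

Assembling the blocks gives a Jordan form
J =
  [3, 1, 0, 0, 0]
  [0, 3, 0, 0, 0]
  [0, 0, 3, 0, 0]
  [0, 0, 0, 3, 0]
  [0, 0, 0, 0, 3]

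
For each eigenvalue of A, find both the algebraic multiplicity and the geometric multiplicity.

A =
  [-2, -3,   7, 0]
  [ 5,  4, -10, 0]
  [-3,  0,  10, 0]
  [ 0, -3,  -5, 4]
λ = 4: alg = 4, geom = 2

Step 1 — factor the characteristic polynomial to read off the algebraic multiplicities:
  χ_A(x) = (x - 4)^4

Step 2 — compute geometric multiplicities via the rank-nullity identity g(λ) = n − rank(A − λI):
  rank(A − (4)·I) = 2, so dim ker(A − (4)·I) = n − 2 = 2

Summary:
  λ = 4: algebraic multiplicity = 4, geometric multiplicity = 2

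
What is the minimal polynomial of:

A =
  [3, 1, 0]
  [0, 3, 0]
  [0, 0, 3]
x^2 - 6*x + 9

The characteristic polynomial is χ_A(x) = (x - 3)^3, so the eigenvalues are known. The minimal polynomial is
  m_A(x) = Π_λ (x − λ)^{k_λ}
where k_λ is the size of the *largest* Jordan block for λ (equivalently, the smallest k with (A − λI)^k v = 0 for every generalised eigenvector v of λ).

  λ = 3: largest Jordan block has size 2, contributing (x − 3)^2

So m_A(x) = (x - 3)^2 = x^2 - 6*x + 9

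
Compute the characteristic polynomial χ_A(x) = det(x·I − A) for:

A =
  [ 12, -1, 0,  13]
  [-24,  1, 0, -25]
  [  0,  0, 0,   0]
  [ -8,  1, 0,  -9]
x^4 - 4*x^3

Expanding det(x·I − A) (e.g. by cofactor expansion or by noting that A is similar to its Jordan form J, which has the same characteristic polynomial as A) gives
  χ_A(x) = x^4 - 4*x^3
which factors as x^3*(x - 4). The eigenvalues (with algebraic multiplicities) are λ = 0 with multiplicity 3, λ = 4 with multiplicity 1.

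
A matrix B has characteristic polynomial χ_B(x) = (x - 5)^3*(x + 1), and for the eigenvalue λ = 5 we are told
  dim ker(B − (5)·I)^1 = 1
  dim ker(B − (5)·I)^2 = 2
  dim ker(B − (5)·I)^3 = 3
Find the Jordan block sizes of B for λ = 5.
Block sizes for λ = 5: [3]

From the dimensions of kernels of powers, the number of Jordan blocks of size at least j is d_j − d_{j−1} where d_j = dim ker(N^j) (with d_0 = 0). Computing the differences gives [1, 1, 1].
The number of blocks of size exactly k is (#blocks of size ≥ k) − (#blocks of size ≥ k + 1), so the partition is: 1 block(s) of size 3.
In nonincreasing order the block sizes are [3].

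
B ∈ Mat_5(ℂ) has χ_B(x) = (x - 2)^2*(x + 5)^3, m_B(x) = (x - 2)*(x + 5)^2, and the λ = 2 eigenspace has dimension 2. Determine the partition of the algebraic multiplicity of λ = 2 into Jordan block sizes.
Block sizes for λ = 2: [1, 1]

Step 1 — from the characteristic polynomial, algebraic multiplicity of λ = 2 is 2. From dim ker(B − (2)·I) = 2, there are exactly 2 Jordan blocks for λ = 2.
Step 2 — from the minimal polynomial, the factor (x − 2) tells us the largest block for λ = 2 has size 1.
Step 3 — with total size 2, 2 blocks, and largest block 1, the block sizes (in nonincreasing order) are [1, 1].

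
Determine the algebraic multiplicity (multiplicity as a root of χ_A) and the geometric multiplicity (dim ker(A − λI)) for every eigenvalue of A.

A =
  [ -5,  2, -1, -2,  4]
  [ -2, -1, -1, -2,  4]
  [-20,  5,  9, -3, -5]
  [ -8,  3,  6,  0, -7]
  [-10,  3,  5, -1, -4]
λ = -3: alg = 1, geom = 1; λ = -1: alg = 3, geom = 1; λ = 5: alg = 1, geom = 1

Step 1 — factor the characteristic polynomial to read off the algebraic multiplicities:
  χ_A(x) = (x - 5)*(x + 1)^3*(x + 3)

Step 2 — compute geometric multiplicities via the rank-nullity identity g(λ) = n − rank(A − λI):
  rank(A − (-3)·I) = 4, so dim ker(A − (-3)·I) = n − 4 = 1
  rank(A − (-1)·I) = 4, so dim ker(A − (-1)·I) = n − 4 = 1
  rank(A − (5)·I) = 4, so dim ker(A − (5)·I) = n − 4 = 1

Summary:
  λ = -3: algebraic multiplicity = 1, geometric multiplicity = 1
  λ = -1: algebraic multiplicity = 3, geometric multiplicity = 1
  λ = 5: algebraic multiplicity = 1, geometric multiplicity = 1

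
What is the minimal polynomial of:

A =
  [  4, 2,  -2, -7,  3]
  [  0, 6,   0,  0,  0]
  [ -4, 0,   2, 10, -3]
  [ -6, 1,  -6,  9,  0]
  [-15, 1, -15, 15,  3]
x^4 - 21*x^3 + 162*x^2 - 540*x + 648

The characteristic polynomial is χ_A(x) = (x - 6)^3*(x - 3)^2, so the eigenvalues are known. The minimal polynomial is
  m_A(x) = Π_λ (x − λ)^{k_λ}
where k_λ is the size of the *largest* Jordan block for λ (equivalently, the smallest k with (A − λI)^k v = 0 for every generalised eigenvector v of λ).

  λ = 3: largest Jordan block has size 1, contributing (x − 3)
  λ = 6: largest Jordan block has size 3, contributing (x − 6)^3

So m_A(x) = (x - 6)^3*(x - 3) = x^4 - 21*x^3 + 162*x^2 - 540*x + 648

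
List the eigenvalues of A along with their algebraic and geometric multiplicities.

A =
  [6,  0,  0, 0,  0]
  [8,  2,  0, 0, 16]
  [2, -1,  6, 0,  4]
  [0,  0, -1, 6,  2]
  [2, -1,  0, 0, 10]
λ = 6: alg = 5, geom = 3

Step 1 — factor the characteristic polynomial to read off the algebraic multiplicities:
  χ_A(x) = (x - 6)^5

Step 2 — compute geometric multiplicities via the rank-nullity identity g(λ) = n − rank(A − λI):
  rank(A − (6)·I) = 2, so dim ker(A − (6)·I) = n − 2 = 3

Summary:
  λ = 6: algebraic multiplicity = 5, geometric multiplicity = 3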